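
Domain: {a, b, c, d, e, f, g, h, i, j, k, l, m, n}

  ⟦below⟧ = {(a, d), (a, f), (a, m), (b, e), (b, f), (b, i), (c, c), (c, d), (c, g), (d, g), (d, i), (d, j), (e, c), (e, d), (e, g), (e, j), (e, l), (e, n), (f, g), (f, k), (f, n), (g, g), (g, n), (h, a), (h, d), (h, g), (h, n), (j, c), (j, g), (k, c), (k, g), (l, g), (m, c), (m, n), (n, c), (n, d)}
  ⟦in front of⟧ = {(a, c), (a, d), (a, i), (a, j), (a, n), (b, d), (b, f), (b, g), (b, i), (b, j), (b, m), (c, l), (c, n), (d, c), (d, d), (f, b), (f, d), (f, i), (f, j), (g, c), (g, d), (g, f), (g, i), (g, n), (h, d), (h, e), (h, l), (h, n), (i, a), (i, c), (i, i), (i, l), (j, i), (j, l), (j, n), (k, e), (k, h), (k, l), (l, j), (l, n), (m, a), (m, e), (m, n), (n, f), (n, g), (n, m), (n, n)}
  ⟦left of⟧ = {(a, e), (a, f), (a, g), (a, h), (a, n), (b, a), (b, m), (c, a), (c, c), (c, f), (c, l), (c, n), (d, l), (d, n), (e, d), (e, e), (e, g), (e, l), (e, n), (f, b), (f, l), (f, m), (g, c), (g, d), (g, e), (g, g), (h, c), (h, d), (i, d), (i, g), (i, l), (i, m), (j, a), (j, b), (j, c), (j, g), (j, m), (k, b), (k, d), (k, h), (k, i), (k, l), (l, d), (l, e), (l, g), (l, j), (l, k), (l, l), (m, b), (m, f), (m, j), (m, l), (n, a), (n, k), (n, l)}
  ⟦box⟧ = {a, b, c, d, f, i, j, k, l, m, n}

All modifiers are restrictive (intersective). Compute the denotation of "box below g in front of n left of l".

⟦below g⟧ = {x : ⟨x, g⟩ ∈ ⟦below⟧} = {c, d, e, f, g, h, j, k, l}
⟦in front of n⟧ = {x : ⟨x, n⟩ ∈ ⟦in front of⟧} = {a, c, g, h, j, l, m, n}
⟦left of l⟧ = {x : ⟨x, l⟩ ∈ ⟦left of⟧} = {c, d, e, f, i, k, l, m, n}
⟦box⟧ = {a, b, c, d, f, i, j, k, l, m, n}
… ∩ ⟦below g⟧ = {a, b, c, d, f, i, j, k, l, m, n} ∩ {c, d, e, f, g, h, j, k, l} = {c, d, f, j, k, l}
… ∩ ⟦in front of n⟧ = {c, d, f, j, k, l} ∩ {a, c, g, h, j, l, m, n} = {c, j, l}
… ∩ ⟦left of l⟧ = {c, j, l} ∩ {c, d, e, f, i, k, l, m, n} = {c, l}
So ⟦box below g in front of n left of l⟧ = {c, l}.

{c, l}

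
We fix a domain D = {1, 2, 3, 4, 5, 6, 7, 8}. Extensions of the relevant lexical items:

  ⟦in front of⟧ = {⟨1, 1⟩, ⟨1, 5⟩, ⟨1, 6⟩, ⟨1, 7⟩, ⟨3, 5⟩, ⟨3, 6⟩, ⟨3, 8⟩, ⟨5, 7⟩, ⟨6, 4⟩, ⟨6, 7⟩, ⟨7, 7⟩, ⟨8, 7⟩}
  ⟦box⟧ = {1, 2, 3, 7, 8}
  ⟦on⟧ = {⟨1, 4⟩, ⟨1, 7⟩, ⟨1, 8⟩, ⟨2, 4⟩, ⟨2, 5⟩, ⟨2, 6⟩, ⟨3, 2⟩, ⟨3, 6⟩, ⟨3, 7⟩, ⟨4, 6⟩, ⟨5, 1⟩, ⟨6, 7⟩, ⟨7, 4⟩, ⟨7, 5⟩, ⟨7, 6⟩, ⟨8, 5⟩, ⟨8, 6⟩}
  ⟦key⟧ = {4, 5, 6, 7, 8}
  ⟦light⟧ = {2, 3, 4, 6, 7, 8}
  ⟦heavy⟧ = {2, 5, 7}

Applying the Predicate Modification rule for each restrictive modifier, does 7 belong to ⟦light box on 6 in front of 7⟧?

yes

⟦on 6⟧ = {x : ⟨x, 6⟩ ∈ ⟦on⟧} = {2, 3, 4, 7, 8}
⟦in front of 7⟧ = {x : ⟨x, 7⟩ ∈ ⟦in front of⟧} = {1, 5, 6, 7, 8}
⟦box⟧ = {1, 2, 3, 7, 8}
… ∩ ⟦on 6⟧ = {1, 2, 3, 7, 8} ∩ {2, 3, 4, 7, 8} = {2, 3, 7, 8}
… ∩ ⟦in front of 7⟧ = {2, 3, 7, 8} ∩ {1, 5, 6, 7, 8} = {7, 8}
… ∩ ⟦light⟧ = {7, 8} ∩ {2, 3, 4, 6, 7, 8} = {7, 8}
⟦light box on 6 in front of 7⟧ = {7, 8}; 7 ∈ this set.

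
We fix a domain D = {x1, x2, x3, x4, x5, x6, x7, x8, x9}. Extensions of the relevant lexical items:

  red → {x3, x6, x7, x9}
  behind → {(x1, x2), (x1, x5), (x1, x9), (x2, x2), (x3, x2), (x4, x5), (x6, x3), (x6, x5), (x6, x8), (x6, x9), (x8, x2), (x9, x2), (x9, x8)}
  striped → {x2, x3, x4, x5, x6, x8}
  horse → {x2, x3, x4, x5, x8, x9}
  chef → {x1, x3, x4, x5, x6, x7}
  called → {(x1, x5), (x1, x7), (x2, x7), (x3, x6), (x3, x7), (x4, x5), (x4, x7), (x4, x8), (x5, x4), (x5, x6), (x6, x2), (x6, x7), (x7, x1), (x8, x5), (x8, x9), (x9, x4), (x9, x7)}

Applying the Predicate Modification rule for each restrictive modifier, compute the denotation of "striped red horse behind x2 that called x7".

{x3}

⟦behind x2⟧ = {x : ⟨x, x2⟩ ∈ ⟦behind⟧} = {x1, x2, x3, x8, x9}
⟦that called x7⟧ = {x : ⟨x, x7⟩ ∈ ⟦called⟧} = {x1, x2, x3, x4, x6, x9}
⟦horse⟧ = {x2, x3, x4, x5, x8, x9}
… ∩ ⟦behind x2⟧ = {x2, x3, x4, x5, x8, x9} ∩ {x1, x2, x3, x8, x9} = {x2, x3, x8, x9}
… ∩ ⟦that called x7⟧ = {x2, x3, x8, x9} ∩ {x1, x2, x3, x4, x6, x9} = {x2, x3, x9}
… ∩ ⟦striped⟧ = {x2, x3, x9} ∩ {x2, x3, x4, x5, x6, x8} = {x2, x3}
… ∩ ⟦red⟧ = {x2, x3} ∩ {x3, x6, x7, x9} = {x3}
So ⟦striped red horse behind x2 that called x7⟧ = {x3}.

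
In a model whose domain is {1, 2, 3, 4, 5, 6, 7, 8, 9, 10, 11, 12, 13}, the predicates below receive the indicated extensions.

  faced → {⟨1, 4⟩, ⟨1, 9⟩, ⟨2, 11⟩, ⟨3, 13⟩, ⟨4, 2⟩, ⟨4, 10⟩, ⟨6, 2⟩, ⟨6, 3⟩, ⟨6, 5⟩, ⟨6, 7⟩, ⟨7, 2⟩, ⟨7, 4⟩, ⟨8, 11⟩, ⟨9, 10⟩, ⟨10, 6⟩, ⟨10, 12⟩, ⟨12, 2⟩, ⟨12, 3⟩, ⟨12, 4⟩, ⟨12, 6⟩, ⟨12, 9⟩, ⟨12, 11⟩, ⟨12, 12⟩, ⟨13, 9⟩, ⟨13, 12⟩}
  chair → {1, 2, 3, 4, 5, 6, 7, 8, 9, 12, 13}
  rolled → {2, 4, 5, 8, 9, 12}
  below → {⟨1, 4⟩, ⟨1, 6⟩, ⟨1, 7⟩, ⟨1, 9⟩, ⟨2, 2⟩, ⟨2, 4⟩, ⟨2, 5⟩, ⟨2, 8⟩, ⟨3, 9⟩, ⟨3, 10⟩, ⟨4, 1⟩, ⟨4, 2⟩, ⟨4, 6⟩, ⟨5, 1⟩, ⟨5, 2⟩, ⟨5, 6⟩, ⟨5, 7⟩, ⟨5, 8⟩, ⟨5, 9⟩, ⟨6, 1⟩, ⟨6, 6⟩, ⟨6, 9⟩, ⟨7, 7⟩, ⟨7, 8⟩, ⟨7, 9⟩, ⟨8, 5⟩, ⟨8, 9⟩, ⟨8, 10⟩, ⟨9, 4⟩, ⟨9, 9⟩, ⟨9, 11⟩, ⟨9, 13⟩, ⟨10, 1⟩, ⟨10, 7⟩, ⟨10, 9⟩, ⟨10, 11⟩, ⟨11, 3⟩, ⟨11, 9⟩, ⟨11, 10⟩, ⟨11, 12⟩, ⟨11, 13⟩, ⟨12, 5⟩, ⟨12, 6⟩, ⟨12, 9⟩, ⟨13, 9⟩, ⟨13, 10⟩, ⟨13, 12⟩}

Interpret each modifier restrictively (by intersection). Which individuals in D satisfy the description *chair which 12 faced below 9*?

{3, 6, 9, 12}

⟦which 12 faced⟧ = {x : ⟨12, x⟩ ∈ ⟦faced⟧} = {2, 3, 4, 6, 9, 11, 12}
⟦below 9⟧ = {x : ⟨x, 9⟩ ∈ ⟦below⟧} = {1, 3, 5, 6, 7, 8, 9, 10, 11, 12, 13}
⟦chair⟧ = {1, 2, 3, 4, 5, 6, 7, 8, 9, 12, 13}
… ∩ ⟦which 12 faced⟧ = {1, 2, 3, 4, 5, 6, 7, 8, 9, 12, 13} ∩ {2, 3, 4, 6, 9, 11, 12} = {2, 3, 4, 6, 9, 12}
… ∩ ⟦below 9⟧ = {2, 3, 4, 6, 9, 12} ∩ {1, 3, 5, 6, 7, 8, 9, 10, 11, 12, 13} = {3, 6, 9, 12}
So ⟦chair which 12 faced below 9⟧ = {3, 6, 9, 12}.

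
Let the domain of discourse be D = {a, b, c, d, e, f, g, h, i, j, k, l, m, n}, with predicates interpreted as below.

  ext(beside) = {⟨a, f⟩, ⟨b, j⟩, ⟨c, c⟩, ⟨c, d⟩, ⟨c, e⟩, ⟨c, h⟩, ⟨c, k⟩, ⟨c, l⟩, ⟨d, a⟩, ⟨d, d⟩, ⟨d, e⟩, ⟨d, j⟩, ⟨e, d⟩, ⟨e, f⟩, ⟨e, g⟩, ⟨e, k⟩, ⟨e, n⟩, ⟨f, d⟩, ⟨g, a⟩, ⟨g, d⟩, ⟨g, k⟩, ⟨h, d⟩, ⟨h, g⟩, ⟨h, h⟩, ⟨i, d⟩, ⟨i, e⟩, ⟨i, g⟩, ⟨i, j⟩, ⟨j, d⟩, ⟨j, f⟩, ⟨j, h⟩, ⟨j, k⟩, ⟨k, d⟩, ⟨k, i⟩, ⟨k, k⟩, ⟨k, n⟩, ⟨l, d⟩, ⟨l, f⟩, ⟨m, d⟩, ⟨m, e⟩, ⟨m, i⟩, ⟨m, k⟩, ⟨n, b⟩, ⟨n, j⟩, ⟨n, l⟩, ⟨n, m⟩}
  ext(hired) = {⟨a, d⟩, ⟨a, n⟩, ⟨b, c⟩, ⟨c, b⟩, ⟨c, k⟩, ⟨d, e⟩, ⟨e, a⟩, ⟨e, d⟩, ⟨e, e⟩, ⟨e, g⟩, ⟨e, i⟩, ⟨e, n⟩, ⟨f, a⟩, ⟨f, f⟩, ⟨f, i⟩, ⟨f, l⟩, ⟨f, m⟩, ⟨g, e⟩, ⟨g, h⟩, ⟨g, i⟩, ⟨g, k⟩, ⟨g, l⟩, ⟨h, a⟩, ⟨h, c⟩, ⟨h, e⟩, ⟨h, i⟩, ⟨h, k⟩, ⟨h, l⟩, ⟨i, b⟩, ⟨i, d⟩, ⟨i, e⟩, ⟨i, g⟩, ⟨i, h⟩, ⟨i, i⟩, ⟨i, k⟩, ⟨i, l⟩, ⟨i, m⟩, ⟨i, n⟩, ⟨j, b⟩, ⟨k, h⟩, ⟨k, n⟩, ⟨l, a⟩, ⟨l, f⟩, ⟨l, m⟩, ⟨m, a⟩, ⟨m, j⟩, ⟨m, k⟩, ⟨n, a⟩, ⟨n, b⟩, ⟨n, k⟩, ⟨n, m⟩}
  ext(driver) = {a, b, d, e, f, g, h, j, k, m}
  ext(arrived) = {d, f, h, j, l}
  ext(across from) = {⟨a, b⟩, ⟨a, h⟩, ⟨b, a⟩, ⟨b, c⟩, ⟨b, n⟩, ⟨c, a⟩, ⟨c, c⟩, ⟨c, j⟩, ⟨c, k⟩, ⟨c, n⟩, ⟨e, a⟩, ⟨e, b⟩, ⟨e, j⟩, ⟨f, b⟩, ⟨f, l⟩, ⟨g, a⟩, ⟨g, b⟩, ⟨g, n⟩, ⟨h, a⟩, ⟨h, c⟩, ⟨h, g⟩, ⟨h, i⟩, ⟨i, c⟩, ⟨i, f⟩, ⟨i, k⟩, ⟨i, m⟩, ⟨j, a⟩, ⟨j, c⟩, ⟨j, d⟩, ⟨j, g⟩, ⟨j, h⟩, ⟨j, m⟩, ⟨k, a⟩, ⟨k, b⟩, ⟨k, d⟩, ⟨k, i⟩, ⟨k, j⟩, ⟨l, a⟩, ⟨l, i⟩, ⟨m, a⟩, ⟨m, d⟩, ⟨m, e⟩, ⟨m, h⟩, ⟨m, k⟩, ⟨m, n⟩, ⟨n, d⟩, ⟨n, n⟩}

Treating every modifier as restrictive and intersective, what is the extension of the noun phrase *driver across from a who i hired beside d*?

⟦across from a⟧ = {x : ⟨x, a⟩ ∈ ⟦across from⟧} = {b, c, e, g, h, j, k, l, m}
⟦who i hired⟧ = {x : ⟨i, x⟩ ∈ ⟦hired⟧} = {b, d, e, g, h, i, k, l, m, n}
⟦beside d⟧ = {x : ⟨x, d⟩ ∈ ⟦beside⟧} = {c, d, e, f, g, h, i, j, k, l, m}
⟦driver⟧ = {a, b, d, e, f, g, h, j, k, m}
… ∩ ⟦across from a⟧ = {a, b, d, e, f, g, h, j, k, m} ∩ {b, c, e, g, h, j, k, l, m} = {b, e, g, h, j, k, m}
… ∩ ⟦who i hired⟧ = {b, e, g, h, j, k, m} ∩ {b, d, e, g, h, i, k, l, m, n} = {b, e, g, h, k, m}
… ∩ ⟦beside d⟧ = {b, e, g, h, k, m} ∩ {c, d, e, f, g, h, i, j, k, l, m} = {e, g, h, k, m}
So ⟦driver across from a who i hired beside d⟧ = {e, g, h, k, m}.

{e, g, h, k, m}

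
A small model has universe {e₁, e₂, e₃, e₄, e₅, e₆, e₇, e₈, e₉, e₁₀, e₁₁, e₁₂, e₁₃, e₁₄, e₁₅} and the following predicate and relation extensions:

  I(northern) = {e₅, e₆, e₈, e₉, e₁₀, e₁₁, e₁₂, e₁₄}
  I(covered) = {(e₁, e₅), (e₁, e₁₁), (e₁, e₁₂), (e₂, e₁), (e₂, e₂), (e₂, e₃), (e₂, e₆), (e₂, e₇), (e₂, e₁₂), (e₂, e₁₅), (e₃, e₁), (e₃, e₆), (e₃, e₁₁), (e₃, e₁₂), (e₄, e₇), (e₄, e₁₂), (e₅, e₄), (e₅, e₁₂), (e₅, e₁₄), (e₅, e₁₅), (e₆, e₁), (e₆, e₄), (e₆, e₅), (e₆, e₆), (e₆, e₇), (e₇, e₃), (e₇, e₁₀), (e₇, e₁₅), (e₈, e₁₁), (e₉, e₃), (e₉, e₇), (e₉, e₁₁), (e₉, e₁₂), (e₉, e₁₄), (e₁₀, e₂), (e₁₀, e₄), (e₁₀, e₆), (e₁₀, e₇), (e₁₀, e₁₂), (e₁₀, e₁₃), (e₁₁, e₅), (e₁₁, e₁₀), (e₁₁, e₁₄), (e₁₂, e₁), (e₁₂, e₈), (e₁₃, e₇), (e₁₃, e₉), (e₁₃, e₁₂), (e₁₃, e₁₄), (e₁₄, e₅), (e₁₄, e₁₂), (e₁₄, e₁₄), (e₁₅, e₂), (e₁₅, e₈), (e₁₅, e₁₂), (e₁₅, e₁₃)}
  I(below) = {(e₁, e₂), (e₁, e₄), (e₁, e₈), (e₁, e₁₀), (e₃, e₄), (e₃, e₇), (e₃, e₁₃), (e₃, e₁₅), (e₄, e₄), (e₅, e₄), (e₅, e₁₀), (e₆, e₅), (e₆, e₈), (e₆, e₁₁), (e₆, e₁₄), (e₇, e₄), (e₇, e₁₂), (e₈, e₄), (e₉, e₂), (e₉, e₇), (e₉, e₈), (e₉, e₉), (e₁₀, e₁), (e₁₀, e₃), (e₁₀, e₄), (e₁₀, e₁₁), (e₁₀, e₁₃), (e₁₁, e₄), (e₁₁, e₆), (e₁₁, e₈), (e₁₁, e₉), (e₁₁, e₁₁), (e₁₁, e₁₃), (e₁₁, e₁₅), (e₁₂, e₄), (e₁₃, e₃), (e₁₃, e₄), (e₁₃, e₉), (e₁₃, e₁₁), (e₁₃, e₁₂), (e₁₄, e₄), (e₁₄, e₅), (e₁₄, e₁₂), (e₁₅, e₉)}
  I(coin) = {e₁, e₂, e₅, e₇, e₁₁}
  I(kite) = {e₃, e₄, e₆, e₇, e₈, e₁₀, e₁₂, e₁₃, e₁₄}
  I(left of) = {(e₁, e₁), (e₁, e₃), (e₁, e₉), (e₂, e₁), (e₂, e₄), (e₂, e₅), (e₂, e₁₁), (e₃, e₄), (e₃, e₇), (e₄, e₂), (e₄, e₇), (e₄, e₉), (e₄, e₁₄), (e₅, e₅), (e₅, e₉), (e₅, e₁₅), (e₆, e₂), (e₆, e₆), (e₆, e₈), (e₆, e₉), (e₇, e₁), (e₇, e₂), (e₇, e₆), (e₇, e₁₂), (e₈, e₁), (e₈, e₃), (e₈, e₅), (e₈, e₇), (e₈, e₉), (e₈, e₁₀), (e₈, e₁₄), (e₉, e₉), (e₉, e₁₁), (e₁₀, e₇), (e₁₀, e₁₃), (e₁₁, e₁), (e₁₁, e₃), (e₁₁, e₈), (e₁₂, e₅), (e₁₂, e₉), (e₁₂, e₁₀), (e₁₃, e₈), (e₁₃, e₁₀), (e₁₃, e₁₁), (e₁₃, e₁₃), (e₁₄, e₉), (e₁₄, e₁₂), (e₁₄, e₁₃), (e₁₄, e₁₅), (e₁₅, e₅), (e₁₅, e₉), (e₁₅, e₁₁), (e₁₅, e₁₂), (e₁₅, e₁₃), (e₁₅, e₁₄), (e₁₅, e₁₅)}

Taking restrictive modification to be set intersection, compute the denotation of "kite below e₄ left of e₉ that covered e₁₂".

⟦below e₄⟧ = {x : ⟨x, e₄⟩ ∈ ⟦below⟧} = {e₁, e₃, e₄, e₅, e₇, e₈, e₁₀, e₁₁, e₁₂, e₁₃, e₁₄}
⟦left of e₉⟧ = {x : ⟨x, e₉⟩ ∈ ⟦left of⟧} = {e₁, e₄, e₅, e₆, e₈, e₉, e₁₂, e₁₄, e₁₅}
⟦that covered e₁₂⟧ = {x : ⟨x, e₁₂⟩ ∈ ⟦covered⟧} = {e₁, e₂, e₃, e₄, e₅, e₉, e₁₀, e₁₃, e₁₄, e₁₅}
⟦kite⟧ = {e₃, e₄, e₆, e₇, e₈, e₁₀, e₁₂, e₁₃, e₁₄}
… ∩ ⟦below e₄⟧ = {e₃, e₄, e₆, e₇, e₈, e₁₀, e₁₂, e₁₃, e₁₄} ∩ {e₁, e₃, e₄, e₅, e₇, e₈, e₁₀, e₁₁, e₁₂, e₁₃, e₁₄} = {e₃, e₄, e₇, e₈, e₁₀, e₁₂, e₁₃, e₁₄}
… ∩ ⟦left of e₉⟧ = {e₃, e₄, e₇, e₈, e₁₀, e₁₂, e₁₃, e₁₄} ∩ {e₁, e₄, e₅, e₆, e₈, e₉, e₁₂, e₁₄, e₁₅} = {e₄, e₈, e₁₂, e₁₄}
… ∩ ⟦that covered e₁₂⟧ = {e₄, e₈, e₁₂, e₁₄} ∩ {e₁, e₂, e₃, e₄, e₅, e₉, e₁₀, e₁₃, e₁₄, e₁₅} = {e₄, e₁₄}
So ⟦kite below e₄ left of e₉ that covered e₁₂⟧ = {e₄, e₁₄}.

{e₄, e₁₄}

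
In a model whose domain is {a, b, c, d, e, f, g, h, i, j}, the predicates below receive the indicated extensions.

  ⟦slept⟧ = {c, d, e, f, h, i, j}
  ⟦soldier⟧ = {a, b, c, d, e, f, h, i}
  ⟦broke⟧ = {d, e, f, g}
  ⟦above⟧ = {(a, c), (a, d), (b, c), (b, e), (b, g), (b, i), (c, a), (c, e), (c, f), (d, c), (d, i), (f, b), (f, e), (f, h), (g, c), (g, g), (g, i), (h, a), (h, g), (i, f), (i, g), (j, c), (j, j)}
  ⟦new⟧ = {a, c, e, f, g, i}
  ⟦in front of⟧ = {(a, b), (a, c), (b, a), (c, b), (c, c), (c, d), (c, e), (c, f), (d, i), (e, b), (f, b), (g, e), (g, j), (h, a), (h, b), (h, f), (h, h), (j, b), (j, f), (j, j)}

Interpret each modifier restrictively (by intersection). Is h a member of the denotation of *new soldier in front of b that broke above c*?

no

⟦in front of b⟧ = {x : ⟨x, b⟩ ∈ ⟦in front of⟧} = {a, c, e, f, h, j}
⟦that broke⟧ = ⟦broke⟧ = {d, e, f, g}
⟦above c⟧ = {x : ⟨x, c⟩ ∈ ⟦above⟧} = {a, b, d, g, j}
⟦soldier⟧ = {a, b, c, d, e, f, h, i}
… ∩ ⟦in front of b⟧ = {a, b, c, d, e, f, h, i} ∩ {a, c, e, f, h, j} = {a, c, e, f, h}
… ∩ ⟦that broke⟧ = {a, c, e, f, h} ∩ {d, e, f, g} = {e, f}
… ∩ ⟦above c⟧ = {e, f} ∩ {a, b, d, g, j} = ∅
… ∩ ⟦new⟧ = ∅ ∩ {a, c, e, f, g, i} = ∅
⟦new soldier in front of b that broke above c⟧ = ∅; h ∉ this set.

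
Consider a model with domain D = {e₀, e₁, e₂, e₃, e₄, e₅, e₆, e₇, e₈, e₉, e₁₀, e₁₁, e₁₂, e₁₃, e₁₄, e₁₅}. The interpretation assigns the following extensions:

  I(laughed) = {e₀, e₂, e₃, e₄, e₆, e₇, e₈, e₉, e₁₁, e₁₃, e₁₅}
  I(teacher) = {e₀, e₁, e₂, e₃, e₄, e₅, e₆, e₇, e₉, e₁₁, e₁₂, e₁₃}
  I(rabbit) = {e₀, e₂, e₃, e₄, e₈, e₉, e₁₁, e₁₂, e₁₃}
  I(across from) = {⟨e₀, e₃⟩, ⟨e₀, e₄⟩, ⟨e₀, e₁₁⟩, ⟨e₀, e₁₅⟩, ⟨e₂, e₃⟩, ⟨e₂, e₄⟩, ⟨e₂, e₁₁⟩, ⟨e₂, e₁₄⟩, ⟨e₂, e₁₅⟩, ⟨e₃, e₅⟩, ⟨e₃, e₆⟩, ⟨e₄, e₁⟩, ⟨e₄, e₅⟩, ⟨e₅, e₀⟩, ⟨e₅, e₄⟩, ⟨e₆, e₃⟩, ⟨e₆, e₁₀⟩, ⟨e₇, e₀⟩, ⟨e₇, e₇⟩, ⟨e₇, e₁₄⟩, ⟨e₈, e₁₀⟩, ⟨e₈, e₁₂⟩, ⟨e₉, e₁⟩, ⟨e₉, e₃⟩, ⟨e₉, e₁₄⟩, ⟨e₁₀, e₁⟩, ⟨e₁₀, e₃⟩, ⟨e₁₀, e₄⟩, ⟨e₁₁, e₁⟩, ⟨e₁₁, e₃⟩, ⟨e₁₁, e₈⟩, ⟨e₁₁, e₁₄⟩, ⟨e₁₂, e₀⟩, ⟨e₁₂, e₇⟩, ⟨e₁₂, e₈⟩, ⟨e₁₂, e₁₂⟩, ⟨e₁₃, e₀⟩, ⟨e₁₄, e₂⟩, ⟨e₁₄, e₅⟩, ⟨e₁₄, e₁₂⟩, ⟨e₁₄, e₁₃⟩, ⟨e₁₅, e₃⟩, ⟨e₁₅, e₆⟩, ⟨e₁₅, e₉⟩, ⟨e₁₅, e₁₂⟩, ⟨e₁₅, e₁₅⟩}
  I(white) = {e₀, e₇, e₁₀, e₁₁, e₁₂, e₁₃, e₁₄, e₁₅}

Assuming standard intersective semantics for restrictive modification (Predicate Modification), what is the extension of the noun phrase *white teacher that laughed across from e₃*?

⟦that laughed⟧ = ⟦laughed⟧ = {e₀, e₂, e₃, e₄, e₆, e₇, e₈, e₉, e₁₁, e₁₃, e₁₅}
⟦across from e₃⟧ = {x : ⟨x, e₃⟩ ∈ ⟦across from⟧} = {e₀, e₂, e₆, e₉, e₁₀, e₁₁, e₁₅}
⟦teacher⟧ = {e₀, e₁, e₂, e₃, e₄, e₅, e₆, e₇, e₉, e₁₁, e₁₂, e₁₃}
… ∩ ⟦that laughed⟧ = {e₀, e₁, e₂, e₃, e₄, e₅, e₆, e₇, e₉, e₁₁, e₁₂, e₁₃} ∩ {e₀, e₂, e₃, e₄, e₆, e₇, e₈, e₉, e₁₁, e₁₃, e₁₅} = {e₀, e₂, e₃, e₄, e₆, e₇, e₉, e₁₁, e₁₃}
… ∩ ⟦across from e₃⟧ = {e₀, e₂, e₃, e₄, e₆, e₇, e₉, e₁₁, e₁₃} ∩ {e₀, e₂, e₆, e₉, e₁₀, e₁₁, e₁₅} = {e₀, e₂, e₆, e₉, e₁₁}
… ∩ ⟦white⟧ = {e₀, e₂, e₆, e₉, e₁₁} ∩ {e₀, e₇, e₁₀, e₁₁, e₁₂, e₁₃, e₁₄, e₁₅} = {e₀, e₁₁}
So ⟦white teacher that laughed across from e₃⟧ = {e₀, e₁₁}.

{e₀, e₁₁}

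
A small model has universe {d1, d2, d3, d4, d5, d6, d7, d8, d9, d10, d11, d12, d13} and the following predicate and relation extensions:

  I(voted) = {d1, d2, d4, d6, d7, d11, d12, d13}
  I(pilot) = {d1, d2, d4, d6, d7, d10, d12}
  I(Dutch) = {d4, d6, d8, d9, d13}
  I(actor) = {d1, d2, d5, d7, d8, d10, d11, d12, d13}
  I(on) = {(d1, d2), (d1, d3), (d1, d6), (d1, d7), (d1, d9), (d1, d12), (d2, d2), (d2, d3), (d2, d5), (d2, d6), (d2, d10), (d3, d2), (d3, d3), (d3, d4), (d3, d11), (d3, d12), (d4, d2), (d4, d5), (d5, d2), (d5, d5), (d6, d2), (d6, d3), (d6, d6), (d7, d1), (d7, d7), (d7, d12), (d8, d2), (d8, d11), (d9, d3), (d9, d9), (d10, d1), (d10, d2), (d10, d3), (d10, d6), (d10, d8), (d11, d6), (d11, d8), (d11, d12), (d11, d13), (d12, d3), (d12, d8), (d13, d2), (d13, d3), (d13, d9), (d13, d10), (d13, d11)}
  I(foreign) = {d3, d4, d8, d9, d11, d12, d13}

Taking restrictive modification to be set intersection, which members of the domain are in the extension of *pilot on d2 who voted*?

⟦on d2⟧ = {x : ⟨x, d2⟩ ∈ ⟦on⟧} = {d1, d2, d3, d4, d5, d6, d8, d10, d13}
⟦who voted⟧ = ⟦voted⟧ = {d1, d2, d4, d6, d7, d11, d12, d13}
⟦pilot⟧ = {d1, d2, d4, d6, d7, d10, d12}
… ∩ ⟦on d2⟧ = {d1, d2, d4, d6, d7, d10, d12} ∩ {d1, d2, d3, d4, d5, d6, d8, d10, d13} = {d1, d2, d4, d6, d10}
… ∩ ⟦who voted⟧ = {d1, d2, d4, d6, d10} ∩ {d1, d2, d4, d6, d7, d11, d12, d13} = {d1, d2, d4, d6}
So ⟦pilot on d2 who voted⟧ = {d1, d2, d4, d6}.

{d1, d2, d4, d6}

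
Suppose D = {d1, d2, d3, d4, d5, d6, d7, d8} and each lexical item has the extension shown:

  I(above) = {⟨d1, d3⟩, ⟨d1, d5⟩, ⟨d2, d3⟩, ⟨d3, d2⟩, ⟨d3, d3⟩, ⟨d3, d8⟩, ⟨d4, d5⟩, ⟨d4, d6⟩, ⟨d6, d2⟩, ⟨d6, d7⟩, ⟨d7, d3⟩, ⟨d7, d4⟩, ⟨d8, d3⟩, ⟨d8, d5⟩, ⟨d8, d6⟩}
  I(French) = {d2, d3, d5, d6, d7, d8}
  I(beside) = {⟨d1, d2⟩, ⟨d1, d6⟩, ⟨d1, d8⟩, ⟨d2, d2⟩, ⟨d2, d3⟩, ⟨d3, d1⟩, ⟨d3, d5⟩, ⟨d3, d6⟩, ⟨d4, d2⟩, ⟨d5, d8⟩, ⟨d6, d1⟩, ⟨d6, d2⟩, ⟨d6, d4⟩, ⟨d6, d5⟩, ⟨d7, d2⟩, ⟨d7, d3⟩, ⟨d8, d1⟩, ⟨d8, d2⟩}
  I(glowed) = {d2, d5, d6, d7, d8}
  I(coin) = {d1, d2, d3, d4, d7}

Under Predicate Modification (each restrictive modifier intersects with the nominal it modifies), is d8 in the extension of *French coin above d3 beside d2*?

⟦above d3⟧ = {x : ⟨x, d3⟩ ∈ ⟦above⟧} = {d1, d2, d3, d7, d8}
⟦beside d2⟧ = {x : ⟨x, d2⟩ ∈ ⟦beside⟧} = {d1, d2, d4, d6, d7, d8}
⟦coin⟧ = {d1, d2, d3, d4, d7}
… ∩ ⟦above d3⟧ = {d1, d2, d3, d4, d7} ∩ {d1, d2, d3, d7, d8} = {d1, d2, d3, d7}
… ∩ ⟦beside d2⟧ = {d1, d2, d3, d7} ∩ {d1, d2, d4, d6, d7, d8} = {d1, d2, d7}
… ∩ ⟦French⟧ = {d1, d2, d7} ∩ {d2, d3, d5, d6, d7, d8} = {d2, d7}
⟦French coin above d3 beside d2⟧ = {d2, d7}; d8 ∉ this set.

no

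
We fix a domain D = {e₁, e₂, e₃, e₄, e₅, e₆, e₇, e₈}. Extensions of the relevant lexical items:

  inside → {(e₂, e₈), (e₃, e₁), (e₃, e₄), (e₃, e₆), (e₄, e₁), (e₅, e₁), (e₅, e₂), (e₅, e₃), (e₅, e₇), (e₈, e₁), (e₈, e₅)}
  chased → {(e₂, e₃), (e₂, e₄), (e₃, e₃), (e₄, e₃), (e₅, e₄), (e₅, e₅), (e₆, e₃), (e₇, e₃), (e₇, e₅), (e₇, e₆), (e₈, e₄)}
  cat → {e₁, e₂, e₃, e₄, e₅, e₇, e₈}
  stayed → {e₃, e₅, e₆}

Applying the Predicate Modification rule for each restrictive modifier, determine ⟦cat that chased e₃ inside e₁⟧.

{e₃, e₄}

⟦that chased e₃⟧ = {x : ⟨x, e₃⟩ ∈ ⟦chased⟧} = {e₂, e₃, e₄, e₆, e₇}
⟦inside e₁⟧ = {x : ⟨x, e₁⟩ ∈ ⟦inside⟧} = {e₃, e₄, e₅, e₈}
⟦cat⟧ = {e₁, e₂, e₃, e₄, e₅, e₇, e₈}
… ∩ ⟦that chased e₃⟧ = {e₁, e₂, e₃, e₄, e₅, e₇, e₈} ∩ {e₂, e₃, e₄, e₆, e₇} = {e₂, e₃, e₄, e₇}
… ∩ ⟦inside e₁⟧ = {e₂, e₃, e₄, e₇} ∩ {e₃, e₄, e₅, e₈} = {e₃, e₄}
So ⟦cat that chased e₃ inside e₁⟧ = {e₃, e₄}.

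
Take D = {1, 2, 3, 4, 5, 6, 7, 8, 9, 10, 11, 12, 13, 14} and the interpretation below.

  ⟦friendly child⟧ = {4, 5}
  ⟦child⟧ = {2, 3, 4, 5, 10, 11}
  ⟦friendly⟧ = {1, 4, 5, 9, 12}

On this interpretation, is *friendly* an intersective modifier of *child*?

⟦friendly⟧ ∩ ⟦child⟧ = {1, 4, 5, 9, 12} ∩ {2, 3, 4, 5, 10, 11} = {4, 5}
Observed ⟦friendly child⟧ = {4, 5}.
These coincide, so the modifier is intersective here.

yes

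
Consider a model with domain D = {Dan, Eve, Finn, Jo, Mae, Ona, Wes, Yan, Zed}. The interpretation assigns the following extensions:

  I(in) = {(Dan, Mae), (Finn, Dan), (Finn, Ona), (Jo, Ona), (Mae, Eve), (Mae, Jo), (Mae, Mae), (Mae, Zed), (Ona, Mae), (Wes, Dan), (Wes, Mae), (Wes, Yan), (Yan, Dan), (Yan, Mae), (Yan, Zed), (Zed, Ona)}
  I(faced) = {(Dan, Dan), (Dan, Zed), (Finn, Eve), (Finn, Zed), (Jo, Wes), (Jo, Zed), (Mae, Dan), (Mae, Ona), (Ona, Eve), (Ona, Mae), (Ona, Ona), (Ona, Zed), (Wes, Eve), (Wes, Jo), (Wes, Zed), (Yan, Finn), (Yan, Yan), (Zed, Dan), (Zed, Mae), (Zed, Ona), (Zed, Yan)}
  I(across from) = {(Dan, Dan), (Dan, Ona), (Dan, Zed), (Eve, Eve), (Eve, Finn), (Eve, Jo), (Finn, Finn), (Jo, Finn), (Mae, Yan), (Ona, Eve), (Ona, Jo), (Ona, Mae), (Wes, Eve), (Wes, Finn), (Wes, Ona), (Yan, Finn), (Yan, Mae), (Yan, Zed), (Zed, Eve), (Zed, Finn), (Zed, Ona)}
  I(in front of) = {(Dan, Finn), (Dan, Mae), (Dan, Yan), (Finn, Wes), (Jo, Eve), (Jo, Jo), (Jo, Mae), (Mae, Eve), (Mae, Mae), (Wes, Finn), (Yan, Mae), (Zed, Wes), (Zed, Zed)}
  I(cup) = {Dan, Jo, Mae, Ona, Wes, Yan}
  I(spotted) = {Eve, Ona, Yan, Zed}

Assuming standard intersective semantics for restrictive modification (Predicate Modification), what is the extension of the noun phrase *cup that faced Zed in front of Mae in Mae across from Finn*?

{ }

⟦that faced Zed⟧ = {x : ⟨x, Zed⟩ ∈ ⟦faced⟧} = {Dan, Finn, Jo, Ona, Wes}
⟦in front of Mae⟧ = {x : ⟨x, Mae⟩ ∈ ⟦in front of⟧} = {Dan, Jo, Mae, Yan}
⟦in Mae⟧ = {x : ⟨x, Mae⟩ ∈ ⟦in⟧} = {Dan, Mae, Ona, Wes, Yan}
⟦across from Finn⟧ = {x : ⟨x, Finn⟩ ∈ ⟦across from⟧} = {Eve, Finn, Jo, Wes, Yan, Zed}
⟦cup⟧ = {Dan, Jo, Mae, Ona, Wes, Yan}
… ∩ ⟦that faced Zed⟧ = {Dan, Jo, Mae, Ona, Wes, Yan} ∩ {Dan, Finn, Jo, Ona, Wes} = {Dan, Jo, Ona, Wes}
… ∩ ⟦in front of Mae⟧ = {Dan, Jo, Ona, Wes} ∩ {Dan, Jo, Mae, Yan} = {Dan, Jo}
… ∩ ⟦in Mae⟧ = {Dan, Jo} ∩ {Dan, Mae, Ona, Wes, Yan} = {Dan}
… ∩ ⟦across from Finn⟧ = {Dan} ∩ {Eve, Finn, Jo, Wes, Yan, Zed} = ∅
So ⟦cup that faced Zed in front of Mae in Mae across from Finn⟧ = { }.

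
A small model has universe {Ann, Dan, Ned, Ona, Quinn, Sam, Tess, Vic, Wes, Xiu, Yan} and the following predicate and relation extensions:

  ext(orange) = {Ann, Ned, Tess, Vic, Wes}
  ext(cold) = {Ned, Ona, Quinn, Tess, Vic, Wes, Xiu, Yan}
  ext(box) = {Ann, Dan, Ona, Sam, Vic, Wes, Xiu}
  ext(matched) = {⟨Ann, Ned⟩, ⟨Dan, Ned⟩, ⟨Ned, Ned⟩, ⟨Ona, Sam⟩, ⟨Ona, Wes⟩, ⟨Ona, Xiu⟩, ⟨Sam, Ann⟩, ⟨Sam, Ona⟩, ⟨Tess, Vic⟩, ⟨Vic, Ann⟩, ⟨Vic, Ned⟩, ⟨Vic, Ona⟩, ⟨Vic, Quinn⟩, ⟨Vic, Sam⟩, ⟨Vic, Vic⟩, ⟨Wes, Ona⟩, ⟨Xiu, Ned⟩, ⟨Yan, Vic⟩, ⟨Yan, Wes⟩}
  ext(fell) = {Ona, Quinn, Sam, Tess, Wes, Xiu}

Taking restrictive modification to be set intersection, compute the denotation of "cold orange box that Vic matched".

{Vic}

⟦that Vic matched⟧ = {x : ⟨Vic, x⟩ ∈ ⟦matched⟧} = {Ann, Ned, Ona, Quinn, Sam, Vic}
⟦box⟧ = {Ann, Dan, Ona, Sam, Vic, Wes, Xiu}
… ∩ ⟦that Vic matched⟧ = {Ann, Dan, Ona, Sam, Vic, Wes, Xiu} ∩ {Ann, Ned, Ona, Quinn, Sam, Vic} = {Ann, Ona, Sam, Vic}
… ∩ ⟦cold⟧ = {Ann, Ona, Sam, Vic} ∩ {Ned, Ona, Quinn, Tess, Vic, Wes, Xiu, Yan} = {Ona, Vic}
… ∩ ⟦orange⟧ = {Ona, Vic} ∩ {Ann, Ned, Tess, Vic, Wes} = {Vic}
So ⟦cold orange box that Vic matched⟧ = {Vic}.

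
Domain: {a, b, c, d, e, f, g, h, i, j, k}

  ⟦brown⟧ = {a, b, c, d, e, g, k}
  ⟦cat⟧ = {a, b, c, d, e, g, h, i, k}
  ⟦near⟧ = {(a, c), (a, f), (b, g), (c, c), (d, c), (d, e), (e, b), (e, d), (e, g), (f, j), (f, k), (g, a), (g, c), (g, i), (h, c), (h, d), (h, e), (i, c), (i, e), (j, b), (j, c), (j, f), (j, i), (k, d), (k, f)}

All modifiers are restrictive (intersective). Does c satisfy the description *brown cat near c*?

⟦near c⟧ = {x : ⟨x, c⟩ ∈ ⟦near⟧} = {a, c, d, g, h, i, j}
⟦cat⟧ = {a, b, c, d, e, g, h, i, k}
… ∩ ⟦near c⟧ = {a, b, c, d, e, g, h, i, k} ∩ {a, c, d, g, h, i, j} = {a, c, d, g, h, i}
… ∩ ⟦brown⟧ = {a, c, d, g, h, i} ∩ {a, b, c, d, e, g, k} = {a, c, d, g}
⟦brown cat near c⟧ = {a, c, d, g}; c ∈ this set.

yes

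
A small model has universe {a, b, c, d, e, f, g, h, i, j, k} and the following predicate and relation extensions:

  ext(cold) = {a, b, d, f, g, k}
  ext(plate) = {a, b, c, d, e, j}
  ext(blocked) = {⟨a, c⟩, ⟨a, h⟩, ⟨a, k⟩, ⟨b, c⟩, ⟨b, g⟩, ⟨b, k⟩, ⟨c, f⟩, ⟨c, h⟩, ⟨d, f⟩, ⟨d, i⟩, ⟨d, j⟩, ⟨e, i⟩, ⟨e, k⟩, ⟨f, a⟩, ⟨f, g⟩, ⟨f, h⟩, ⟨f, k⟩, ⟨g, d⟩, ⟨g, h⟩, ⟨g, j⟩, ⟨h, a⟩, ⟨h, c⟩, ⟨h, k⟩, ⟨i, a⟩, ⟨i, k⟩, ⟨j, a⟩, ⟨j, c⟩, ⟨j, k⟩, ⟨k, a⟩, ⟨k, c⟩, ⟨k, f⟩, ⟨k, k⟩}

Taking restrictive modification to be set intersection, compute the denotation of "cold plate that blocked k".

{a, b}

⟦that blocked k⟧ = {x : ⟨x, k⟩ ∈ ⟦blocked⟧} = {a, b, e, f, h, i, j, k}
⟦plate⟧ = {a, b, c, d, e, j}
… ∩ ⟦that blocked k⟧ = {a, b, c, d, e, j} ∩ {a, b, e, f, h, i, j, k} = {a, b, e, j}
… ∩ ⟦cold⟧ = {a, b, e, j} ∩ {a, b, d, f, g, k} = {a, b}
So ⟦cold plate that blocked k⟧ = {a, b}.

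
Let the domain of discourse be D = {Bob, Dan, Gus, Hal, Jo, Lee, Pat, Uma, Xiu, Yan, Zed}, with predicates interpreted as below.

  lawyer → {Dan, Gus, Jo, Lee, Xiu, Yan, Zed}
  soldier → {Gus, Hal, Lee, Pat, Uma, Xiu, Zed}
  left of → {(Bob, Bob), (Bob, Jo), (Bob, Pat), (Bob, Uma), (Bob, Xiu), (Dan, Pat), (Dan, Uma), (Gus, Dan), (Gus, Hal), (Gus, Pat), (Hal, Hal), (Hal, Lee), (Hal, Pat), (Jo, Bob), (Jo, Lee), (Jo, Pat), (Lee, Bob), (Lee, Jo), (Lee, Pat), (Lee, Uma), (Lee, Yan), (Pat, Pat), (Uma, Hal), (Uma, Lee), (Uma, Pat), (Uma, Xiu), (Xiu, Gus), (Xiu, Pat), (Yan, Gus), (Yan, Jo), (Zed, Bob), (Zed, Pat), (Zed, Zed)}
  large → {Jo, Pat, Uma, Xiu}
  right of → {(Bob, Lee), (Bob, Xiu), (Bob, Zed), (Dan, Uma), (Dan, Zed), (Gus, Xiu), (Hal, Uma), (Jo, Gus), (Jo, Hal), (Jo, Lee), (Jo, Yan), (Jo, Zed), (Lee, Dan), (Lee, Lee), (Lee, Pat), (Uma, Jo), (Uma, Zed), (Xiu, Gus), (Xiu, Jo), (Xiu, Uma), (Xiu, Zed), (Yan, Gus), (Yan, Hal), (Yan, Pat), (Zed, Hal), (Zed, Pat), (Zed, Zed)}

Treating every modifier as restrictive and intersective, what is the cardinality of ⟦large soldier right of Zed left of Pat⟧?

2

⟦right of Zed⟧ = {x : ⟨x, Zed⟩ ∈ ⟦right of⟧} = {Bob, Dan, Jo, Uma, Xiu, Zed}
⟦left of Pat⟧ = {x : ⟨x, Pat⟩ ∈ ⟦left of⟧} = {Bob, Dan, Gus, Hal, Jo, Lee, Pat, Uma, Xiu, Zed}
⟦soldier⟧ = {Gus, Hal, Lee, Pat, Uma, Xiu, Zed}
… ∩ ⟦right of Zed⟧ = {Gus, Hal, Lee, Pat, Uma, Xiu, Zed} ∩ {Bob, Dan, Jo, Uma, Xiu, Zed} = {Uma, Xiu, Zed}
… ∩ ⟦left of Pat⟧ = {Uma, Xiu, Zed} ∩ {Bob, Dan, Gus, Hal, Jo, Lee, Pat, Uma, Xiu, Zed} = {Uma, Xiu, Zed}
… ∩ ⟦large⟧ = {Uma, Xiu, Zed} ∩ {Jo, Pat, Uma, Xiu} = {Uma, Xiu}
⟦large soldier right of Zed left of Pat⟧ = {Uma, Xiu}, so the cardinality is 2.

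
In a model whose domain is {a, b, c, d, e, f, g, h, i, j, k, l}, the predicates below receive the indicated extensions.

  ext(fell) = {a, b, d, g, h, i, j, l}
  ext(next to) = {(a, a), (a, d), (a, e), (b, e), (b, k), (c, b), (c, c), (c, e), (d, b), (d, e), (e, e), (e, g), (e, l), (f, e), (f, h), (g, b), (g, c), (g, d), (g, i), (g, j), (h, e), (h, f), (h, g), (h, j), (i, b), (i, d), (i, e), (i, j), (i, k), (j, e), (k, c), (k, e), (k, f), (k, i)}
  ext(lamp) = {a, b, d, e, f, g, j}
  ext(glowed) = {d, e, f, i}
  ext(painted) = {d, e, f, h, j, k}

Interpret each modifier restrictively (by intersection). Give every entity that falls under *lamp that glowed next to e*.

{d, e, f}

⟦that glowed⟧ = ⟦glowed⟧ = {d, e, f, i}
⟦next to e⟧ = {x : ⟨x, e⟩ ∈ ⟦next to⟧} = {a, b, c, d, e, f, h, i, j, k}
⟦lamp⟧ = {a, b, d, e, f, g, j}
… ∩ ⟦that glowed⟧ = {a, b, d, e, f, g, j} ∩ {d, e, f, i} = {d, e, f}
… ∩ ⟦next to e⟧ = {d, e, f} ∩ {a, b, c, d, e, f, h, i, j, k} = {d, e, f}
So ⟦lamp that glowed next to e⟧ = {d, e, f}.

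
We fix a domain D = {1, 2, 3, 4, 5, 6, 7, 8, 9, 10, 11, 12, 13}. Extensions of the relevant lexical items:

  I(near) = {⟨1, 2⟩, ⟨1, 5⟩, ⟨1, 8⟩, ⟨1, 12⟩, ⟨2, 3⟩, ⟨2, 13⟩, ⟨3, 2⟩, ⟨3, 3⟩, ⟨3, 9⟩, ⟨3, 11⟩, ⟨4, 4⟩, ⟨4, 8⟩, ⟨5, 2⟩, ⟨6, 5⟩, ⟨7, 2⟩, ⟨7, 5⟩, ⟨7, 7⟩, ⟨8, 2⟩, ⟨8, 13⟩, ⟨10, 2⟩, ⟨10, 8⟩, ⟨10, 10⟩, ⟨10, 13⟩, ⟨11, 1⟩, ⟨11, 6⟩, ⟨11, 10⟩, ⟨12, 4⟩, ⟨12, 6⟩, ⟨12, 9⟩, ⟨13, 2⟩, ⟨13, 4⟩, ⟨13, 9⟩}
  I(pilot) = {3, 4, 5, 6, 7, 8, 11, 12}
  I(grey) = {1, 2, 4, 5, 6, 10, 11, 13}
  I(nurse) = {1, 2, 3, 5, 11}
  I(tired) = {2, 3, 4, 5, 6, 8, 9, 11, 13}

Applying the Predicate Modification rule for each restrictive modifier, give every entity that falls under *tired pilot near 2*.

⟦near 2⟧ = {x : ⟨x, 2⟩ ∈ ⟦near⟧} = {1, 3, 5, 7, 8, 10, 13}
⟦pilot⟧ = {3, 4, 5, 6, 7, 8, 11, 12}
… ∩ ⟦near 2⟧ = {3, 4, 5, 6, 7, 8, 11, 12} ∩ {1, 3, 5, 7, 8, 10, 13} = {3, 5, 7, 8}
… ∩ ⟦tired⟧ = {3, 5, 7, 8} ∩ {2, 3, 4, 5, 6, 8, 9, 11, 13} = {3, 5, 8}
So ⟦tired pilot near 2⟧ = {3, 5, 8}.

{3, 5, 8}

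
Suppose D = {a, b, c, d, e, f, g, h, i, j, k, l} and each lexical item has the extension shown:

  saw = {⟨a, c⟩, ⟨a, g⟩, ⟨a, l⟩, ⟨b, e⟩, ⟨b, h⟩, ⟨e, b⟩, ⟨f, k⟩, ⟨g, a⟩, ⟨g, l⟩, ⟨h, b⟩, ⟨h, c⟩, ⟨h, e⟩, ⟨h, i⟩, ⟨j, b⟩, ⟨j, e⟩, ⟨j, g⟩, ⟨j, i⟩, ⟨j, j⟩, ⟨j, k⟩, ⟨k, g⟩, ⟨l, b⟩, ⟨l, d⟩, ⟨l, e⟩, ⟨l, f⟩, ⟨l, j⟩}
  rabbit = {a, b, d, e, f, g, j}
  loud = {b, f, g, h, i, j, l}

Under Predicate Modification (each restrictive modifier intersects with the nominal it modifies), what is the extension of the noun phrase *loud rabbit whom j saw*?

{b, g, j}

⟦whom j saw⟧ = {x : ⟨j, x⟩ ∈ ⟦saw⟧} = {b, e, g, i, j, k}
⟦rabbit⟧ = {a, b, d, e, f, g, j}
… ∩ ⟦whom j saw⟧ = {a, b, d, e, f, g, j} ∩ {b, e, g, i, j, k} = {b, e, g, j}
… ∩ ⟦loud⟧ = {b, e, g, j} ∩ {b, f, g, h, i, j, l} = {b, g, j}
So ⟦loud rabbit whom j saw⟧ = {b, g, j}.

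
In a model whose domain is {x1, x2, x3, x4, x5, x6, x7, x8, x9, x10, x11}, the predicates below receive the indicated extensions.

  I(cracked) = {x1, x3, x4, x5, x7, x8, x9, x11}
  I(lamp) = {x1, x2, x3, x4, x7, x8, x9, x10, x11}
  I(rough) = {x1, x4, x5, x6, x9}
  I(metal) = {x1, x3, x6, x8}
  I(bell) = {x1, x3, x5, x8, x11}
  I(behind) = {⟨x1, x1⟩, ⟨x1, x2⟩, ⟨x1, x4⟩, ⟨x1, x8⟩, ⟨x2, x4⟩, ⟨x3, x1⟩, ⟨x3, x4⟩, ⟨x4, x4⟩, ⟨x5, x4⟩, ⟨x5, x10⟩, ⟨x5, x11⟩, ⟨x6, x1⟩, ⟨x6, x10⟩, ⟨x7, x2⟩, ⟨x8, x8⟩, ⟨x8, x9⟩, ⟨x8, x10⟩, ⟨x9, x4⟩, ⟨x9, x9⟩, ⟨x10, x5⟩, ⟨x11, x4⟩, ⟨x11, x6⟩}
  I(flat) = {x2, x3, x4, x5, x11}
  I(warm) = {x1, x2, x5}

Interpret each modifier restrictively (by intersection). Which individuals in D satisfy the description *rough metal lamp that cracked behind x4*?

⟦that cracked⟧ = ⟦cracked⟧ = {x1, x3, x4, x5, x7, x8, x9, x11}
⟦behind x4⟧ = {x : ⟨x, x4⟩ ∈ ⟦behind⟧} = {x1, x2, x3, x4, x5, x9, x11}
⟦lamp⟧ = {x1, x2, x3, x4, x7, x8, x9, x10, x11}
… ∩ ⟦that cracked⟧ = {x1, x2, x3, x4, x7, x8, x9, x10, x11} ∩ {x1, x3, x4, x5, x7, x8, x9, x11} = {x1, x3, x4, x7, x8, x9, x11}
… ∩ ⟦behind x4⟧ = {x1, x3, x4, x7, x8, x9, x11} ∩ {x1, x2, x3, x4, x5, x9, x11} = {x1, x3, x4, x9, x11}
… ∩ ⟦rough⟧ = {x1, x3, x4, x9, x11} ∩ {x1, x4, x5, x6, x9} = {x1, x4, x9}
… ∩ ⟦metal⟧ = {x1, x4, x9} ∩ {x1, x3, x6, x8} = {x1}
So ⟦rough metal lamp that cracked behind x4⟧ = {x1}.

{x1}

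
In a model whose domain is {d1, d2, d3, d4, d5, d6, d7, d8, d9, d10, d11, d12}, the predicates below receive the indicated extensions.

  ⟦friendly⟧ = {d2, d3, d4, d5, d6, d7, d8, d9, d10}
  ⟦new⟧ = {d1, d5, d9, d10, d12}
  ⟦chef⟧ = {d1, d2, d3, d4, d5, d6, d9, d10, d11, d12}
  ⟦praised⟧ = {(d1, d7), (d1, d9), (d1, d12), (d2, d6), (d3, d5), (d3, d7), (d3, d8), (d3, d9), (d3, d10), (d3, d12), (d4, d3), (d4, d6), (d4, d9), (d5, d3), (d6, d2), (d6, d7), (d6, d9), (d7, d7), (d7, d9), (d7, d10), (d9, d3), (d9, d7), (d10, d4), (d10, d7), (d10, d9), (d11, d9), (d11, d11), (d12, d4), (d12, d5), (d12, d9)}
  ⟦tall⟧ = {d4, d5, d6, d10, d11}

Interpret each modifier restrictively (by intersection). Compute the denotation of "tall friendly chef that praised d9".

⟦that praised d9⟧ = {x : ⟨x, d9⟩ ∈ ⟦praised⟧} = {d1, d3, d4, d6, d7, d10, d11, d12}
⟦chef⟧ = {d1, d2, d3, d4, d5, d6, d9, d10, d11, d12}
… ∩ ⟦that praised d9⟧ = {d1, d2, d3, d4, d5, d6, d9, d10, d11, d12} ∩ {d1, d3, d4, d6, d7, d10, d11, d12} = {d1, d3, d4, d6, d10, d11, d12}
… ∩ ⟦tall⟧ = {d1, d3, d4, d6, d10, d11, d12} ∩ {d4, d5, d6, d10, d11} = {d4, d6, d10, d11}
… ∩ ⟦friendly⟧ = {d4, d6, d10, d11} ∩ {d2, d3, d4, d5, d6, d7, d8, d9, d10} = {d4, d6, d10}
So ⟦tall friendly chef that praised d9⟧ = {d4, d6, d10}.

{d4, d6, d10}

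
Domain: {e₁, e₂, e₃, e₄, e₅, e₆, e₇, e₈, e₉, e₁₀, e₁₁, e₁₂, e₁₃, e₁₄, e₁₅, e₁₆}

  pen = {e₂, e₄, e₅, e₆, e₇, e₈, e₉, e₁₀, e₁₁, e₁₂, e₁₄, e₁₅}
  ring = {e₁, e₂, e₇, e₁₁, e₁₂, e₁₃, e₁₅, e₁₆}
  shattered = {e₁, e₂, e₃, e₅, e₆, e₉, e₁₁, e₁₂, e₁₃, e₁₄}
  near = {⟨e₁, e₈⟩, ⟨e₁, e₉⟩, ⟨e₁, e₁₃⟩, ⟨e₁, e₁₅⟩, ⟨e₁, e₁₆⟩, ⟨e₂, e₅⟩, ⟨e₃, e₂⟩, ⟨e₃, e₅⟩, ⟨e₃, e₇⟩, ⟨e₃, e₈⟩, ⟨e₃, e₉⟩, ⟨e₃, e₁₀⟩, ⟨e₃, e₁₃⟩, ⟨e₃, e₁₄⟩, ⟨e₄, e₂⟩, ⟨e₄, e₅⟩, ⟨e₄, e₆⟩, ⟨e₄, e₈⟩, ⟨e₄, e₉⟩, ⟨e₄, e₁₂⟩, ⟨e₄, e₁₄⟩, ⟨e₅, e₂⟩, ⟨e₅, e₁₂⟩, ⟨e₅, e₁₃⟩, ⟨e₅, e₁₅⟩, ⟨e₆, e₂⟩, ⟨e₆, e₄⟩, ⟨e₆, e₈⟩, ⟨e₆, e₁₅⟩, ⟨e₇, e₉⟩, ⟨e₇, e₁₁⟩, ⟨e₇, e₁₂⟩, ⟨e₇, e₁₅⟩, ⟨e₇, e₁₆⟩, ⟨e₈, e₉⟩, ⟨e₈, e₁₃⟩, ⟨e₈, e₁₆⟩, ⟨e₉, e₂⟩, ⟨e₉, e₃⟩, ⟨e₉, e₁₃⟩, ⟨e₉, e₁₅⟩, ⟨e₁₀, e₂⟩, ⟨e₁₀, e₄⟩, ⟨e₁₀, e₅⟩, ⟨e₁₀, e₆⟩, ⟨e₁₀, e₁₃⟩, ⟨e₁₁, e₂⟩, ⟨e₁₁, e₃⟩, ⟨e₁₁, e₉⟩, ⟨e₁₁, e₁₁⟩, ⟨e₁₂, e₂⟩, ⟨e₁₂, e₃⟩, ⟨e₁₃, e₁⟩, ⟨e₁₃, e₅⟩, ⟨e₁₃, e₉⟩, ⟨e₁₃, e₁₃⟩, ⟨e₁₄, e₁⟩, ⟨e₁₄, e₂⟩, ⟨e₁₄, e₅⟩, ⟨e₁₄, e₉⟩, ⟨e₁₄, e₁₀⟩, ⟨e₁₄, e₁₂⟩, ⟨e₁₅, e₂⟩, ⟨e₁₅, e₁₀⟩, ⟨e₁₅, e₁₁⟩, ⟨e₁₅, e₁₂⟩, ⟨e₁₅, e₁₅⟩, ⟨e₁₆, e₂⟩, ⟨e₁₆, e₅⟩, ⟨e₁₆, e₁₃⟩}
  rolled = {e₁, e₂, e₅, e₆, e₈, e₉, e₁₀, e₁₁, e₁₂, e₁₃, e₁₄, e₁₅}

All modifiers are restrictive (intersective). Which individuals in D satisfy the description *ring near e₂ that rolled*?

{e₁₁, e₁₂, e₁₅}

⟦near e₂⟧ = {x : ⟨x, e₂⟩ ∈ ⟦near⟧} = {e₃, e₄, e₅, e₆, e₉, e₁₀, e₁₁, e₁₂, e₁₄, e₁₅, e₁₆}
⟦that rolled⟧ = ⟦rolled⟧ = {e₁, e₂, e₅, e₆, e₈, e₉, e₁₀, e₁₁, e₁₂, e₁₃, e₁₄, e₁₅}
⟦ring⟧ = {e₁, e₂, e₇, e₁₁, e₁₂, e₁₃, e₁₅, e₁₆}
… ∩ ⟦near e₂⟧ = {e₁, e₂, e₇, e₁₁, e₁₂, e₁₃, e₁₅, e₁₆} ∩ {e₃, e₄, e₅, e₆, e₉, e₁₀, e₁₁, e₁₂, e₁₄, e₁₅, e₁₆} = {e₁₁, e₁₂, e₁₅, e₁₆}
… ∩ ⟦that rolled⟧ = {e₁₁, e₁₂, e₁₅, e₁₆} ∩ {e₁, e₂, e₅, e₆, e₈, e₉, e₁₀, e₁₁, e₁₂, e₁₃, e₁₄, e₁₅} = {e₁₁, e₁₂, e₁₅}
So ⟦ring near e₂ that rolled⟧ = {e₁₁, e₁₂, e₁₅}.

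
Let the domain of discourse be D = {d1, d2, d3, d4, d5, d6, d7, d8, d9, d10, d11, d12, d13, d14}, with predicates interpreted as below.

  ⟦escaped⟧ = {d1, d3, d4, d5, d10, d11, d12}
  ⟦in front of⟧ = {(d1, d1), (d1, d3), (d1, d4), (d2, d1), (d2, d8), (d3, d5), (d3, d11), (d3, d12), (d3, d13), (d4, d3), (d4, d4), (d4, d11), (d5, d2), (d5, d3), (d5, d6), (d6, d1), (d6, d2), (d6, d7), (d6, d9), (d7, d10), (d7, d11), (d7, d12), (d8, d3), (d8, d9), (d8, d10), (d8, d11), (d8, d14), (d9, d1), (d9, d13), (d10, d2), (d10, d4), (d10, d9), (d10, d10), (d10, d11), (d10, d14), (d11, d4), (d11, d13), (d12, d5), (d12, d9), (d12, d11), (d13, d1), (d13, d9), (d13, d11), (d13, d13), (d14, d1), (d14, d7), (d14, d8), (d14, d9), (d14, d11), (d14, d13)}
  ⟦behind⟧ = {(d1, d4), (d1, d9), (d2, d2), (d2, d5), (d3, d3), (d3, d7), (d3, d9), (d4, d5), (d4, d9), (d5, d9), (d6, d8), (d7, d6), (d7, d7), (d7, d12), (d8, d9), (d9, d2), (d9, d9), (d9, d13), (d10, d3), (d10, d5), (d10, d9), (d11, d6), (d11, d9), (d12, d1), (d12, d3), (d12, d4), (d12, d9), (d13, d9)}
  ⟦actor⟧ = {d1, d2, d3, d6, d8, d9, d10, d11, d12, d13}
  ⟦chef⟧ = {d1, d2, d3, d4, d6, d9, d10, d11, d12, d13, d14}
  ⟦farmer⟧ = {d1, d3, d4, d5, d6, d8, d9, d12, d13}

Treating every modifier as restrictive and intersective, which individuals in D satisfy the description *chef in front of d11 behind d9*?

⟦in front of d11⟧ = {x : ⟨x, d11⟩ ∈ ⟦in front of⟧} = {d3, d4, d7, d8, d10, d12, d13, d14}
⟦behind d9⟧ = {x : ⟨x, d9⟩ ∈ ⟦behind⟧} = {d1, d3, d4, d5, d8, d9, d10, d11, d12, d13}
⟦chef⟧ = {d1, d2, d3, d4, d6, d9, d10, d11, d12, d13, d14}
… ∩ ⟦in front of d11⟧ = {d1, d2, d3, d4, d6, d9, d10, d11, d12, d13, d14} ∩ {d3, d4, d7, d8, d10, d12, d13, d14} = {d3, d4, d10, d12, d13, d14}
… ∩ ⟦behind d9⟧ = {d3, d4, d10, d12, d13, d14} ∩ {d1, d3, d4, d5, d8, d9, d10, d11, d12, d13} = {d3, d4, d10, d12, d13}
So ⟦chef in front of d11 behind d9⟧ = {d3, d4, d10, d12, d13}.

{d3, d4, d10, d12, d13}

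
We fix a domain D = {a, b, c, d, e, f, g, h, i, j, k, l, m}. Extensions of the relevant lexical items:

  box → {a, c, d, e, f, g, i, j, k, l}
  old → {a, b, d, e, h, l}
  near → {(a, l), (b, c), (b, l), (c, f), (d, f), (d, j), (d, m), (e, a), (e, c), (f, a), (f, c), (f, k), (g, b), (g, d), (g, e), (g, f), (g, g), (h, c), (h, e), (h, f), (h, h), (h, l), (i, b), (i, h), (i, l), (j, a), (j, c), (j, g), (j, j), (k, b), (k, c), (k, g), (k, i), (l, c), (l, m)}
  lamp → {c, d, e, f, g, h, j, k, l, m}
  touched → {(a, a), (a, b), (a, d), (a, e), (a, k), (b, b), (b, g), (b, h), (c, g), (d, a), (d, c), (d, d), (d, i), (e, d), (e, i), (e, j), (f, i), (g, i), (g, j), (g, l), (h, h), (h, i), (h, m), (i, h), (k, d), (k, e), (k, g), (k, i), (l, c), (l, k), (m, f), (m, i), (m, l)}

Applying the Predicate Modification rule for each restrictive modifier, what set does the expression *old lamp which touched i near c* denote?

⟦which touched i⟧ = {x : ⟨x, i⟩ ∈ ⟦touched⟧} = {d, e, f, g, h, k, m}
⟦near c⟧ = {x : ⟨x, c⟩ ∈ ⟦near⟧} = {b, e, f, h, j, k, l}
⟦lamp⟧ = {c, d, e, f, g, h, j, k, l, m}
… ∩ ⟦which touched i⟧ = {c, d, e, f, g, h, j, k, l, m} ∩ {d, e, f, g, h, k, m} = {d, e, f, g, h, k, m}
… ∩ ⟦near c⟧ = {d, e, f, g, h, k, m} ∩ {b, e, f, h, j, k, l} = {e, f, h, k}
… ∩ ⟦old⟧ = {e, f, h, k} ∩ {a, b, d, e, h, l} = {e, h}
So ⟦old lamp which touched i near c⟧ = {e, h}.

{e, h}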